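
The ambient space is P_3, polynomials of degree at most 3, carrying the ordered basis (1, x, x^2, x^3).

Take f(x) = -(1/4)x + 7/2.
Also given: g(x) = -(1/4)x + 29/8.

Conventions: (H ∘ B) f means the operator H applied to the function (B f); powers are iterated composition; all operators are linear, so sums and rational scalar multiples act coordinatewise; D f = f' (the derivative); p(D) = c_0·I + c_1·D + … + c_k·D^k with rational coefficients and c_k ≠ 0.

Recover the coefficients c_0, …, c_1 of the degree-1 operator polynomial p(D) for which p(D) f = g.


D^0 f = -(1/4)x + 7/2
D^1 f = -1/4
matching coefficients of g against c_0 f + c_1 Df + … from the top degree down determines the c_i
solution: c_0 = 1, c_1 = -1/2

c_0 = 1, c_1 = -1/2


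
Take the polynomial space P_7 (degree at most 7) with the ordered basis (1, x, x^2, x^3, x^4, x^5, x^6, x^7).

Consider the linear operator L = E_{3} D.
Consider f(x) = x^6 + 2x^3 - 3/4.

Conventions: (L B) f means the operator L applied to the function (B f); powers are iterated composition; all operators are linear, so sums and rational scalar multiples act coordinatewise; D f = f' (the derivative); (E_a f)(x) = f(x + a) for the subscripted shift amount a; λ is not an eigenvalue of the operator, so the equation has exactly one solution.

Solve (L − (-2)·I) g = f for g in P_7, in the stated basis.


write g with unknown coordinates in the stated basis and equate coefficients in (L − (-2)·I) g = f
solving from the highest basis element down gives g = (1/2)x^6 - (3/2)x^5 - (75/4)x^4 - (103/2)x^3 + (849/4)x^2 + (4245/4)x + 1917/4
check: L g = 3x^5 + (75/2)x^4 + 105x^3 - (849/2)x^2 - (4245/2)x - 3837/4
so L g − (-2)·g = x^6 + 2x^3 - 3/4 = f ✓

g(x) = (1/2)x^6 - (3/2)x^5 - (75/4)x^4 - (103/2)x^3 + (849/4)x^2 + (4245/4)x + 1917/4


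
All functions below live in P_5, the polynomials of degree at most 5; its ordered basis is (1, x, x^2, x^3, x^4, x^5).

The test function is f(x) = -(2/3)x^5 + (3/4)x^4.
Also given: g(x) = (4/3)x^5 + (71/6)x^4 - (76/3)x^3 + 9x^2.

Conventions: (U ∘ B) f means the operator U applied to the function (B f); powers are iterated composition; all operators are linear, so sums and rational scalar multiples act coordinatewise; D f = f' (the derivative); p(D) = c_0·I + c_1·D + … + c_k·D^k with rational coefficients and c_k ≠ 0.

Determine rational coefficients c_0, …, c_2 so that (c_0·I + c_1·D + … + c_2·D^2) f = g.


D^0 f = -(2/3)x^5 + (3/4)x^4
D^1 f = -(10/3)x^4 + 3x^3
D^2 f = -(40/3)x^3 + 9x^2
matching coefficients of g against c_0 f + c_1 Df + … from the top degree down determines the c_i
solution: c_0 = -2, c_1 = -4, c_2 = 1

c_0 = -2, c_1 = -4, c_2 = 1


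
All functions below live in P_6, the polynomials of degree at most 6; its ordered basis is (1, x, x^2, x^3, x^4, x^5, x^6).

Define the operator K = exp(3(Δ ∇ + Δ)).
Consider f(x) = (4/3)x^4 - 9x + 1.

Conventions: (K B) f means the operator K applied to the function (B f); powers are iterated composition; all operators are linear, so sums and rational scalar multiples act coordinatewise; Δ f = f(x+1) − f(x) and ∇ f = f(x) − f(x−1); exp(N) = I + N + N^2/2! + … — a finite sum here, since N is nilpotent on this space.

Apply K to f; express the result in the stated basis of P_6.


order-1 term: 16x^3 + 72x^2 + 16x - 15
order-2 term: 72x^2 + 432x + 372
order-3 term: 144x + 648
order-4 term: 108
the series for exp(3(Δ ∇ + Δ)) f terminates at order 4
exp(3(Δ ∇ + Δ)) f = (4/3)x^4 + 16x^3 + 144x^2 + 583x + 1114

g(x) = (4/3)x^4 + 16x^3 + 144x^2 + 583x + 1114


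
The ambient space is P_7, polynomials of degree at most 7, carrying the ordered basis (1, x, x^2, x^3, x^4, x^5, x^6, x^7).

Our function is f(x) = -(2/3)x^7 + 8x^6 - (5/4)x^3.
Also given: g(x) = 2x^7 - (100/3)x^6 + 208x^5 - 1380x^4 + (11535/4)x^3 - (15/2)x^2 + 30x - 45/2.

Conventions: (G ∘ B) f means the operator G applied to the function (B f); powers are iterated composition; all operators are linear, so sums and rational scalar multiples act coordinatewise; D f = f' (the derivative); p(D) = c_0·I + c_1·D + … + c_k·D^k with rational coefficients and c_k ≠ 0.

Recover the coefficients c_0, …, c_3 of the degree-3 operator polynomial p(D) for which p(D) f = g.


D^0 f = -(2/3)x^7 + 8x^6 - (5/4)x^3
D^1 f = -(14/3)x^6 + 48x^5 - (15/4)x^2
D^2 f = -28x^5 + 240x^4 - (15/2)x
D^3 f = -140x^4 + 960x^3 - 15/2
matching coefficients of g against c_0 f + c_1 Df + … from the top degree down determines the c_i
solution: c_0 = -3, c_1 = 2, c_2 = -4, c_3 = 3

p(D) = -3·I + 2·D − 4·D^2 + 3·D^3, i.e. c_0 = -3, c_1 = 2, c_2 = -4, c_3 = 3


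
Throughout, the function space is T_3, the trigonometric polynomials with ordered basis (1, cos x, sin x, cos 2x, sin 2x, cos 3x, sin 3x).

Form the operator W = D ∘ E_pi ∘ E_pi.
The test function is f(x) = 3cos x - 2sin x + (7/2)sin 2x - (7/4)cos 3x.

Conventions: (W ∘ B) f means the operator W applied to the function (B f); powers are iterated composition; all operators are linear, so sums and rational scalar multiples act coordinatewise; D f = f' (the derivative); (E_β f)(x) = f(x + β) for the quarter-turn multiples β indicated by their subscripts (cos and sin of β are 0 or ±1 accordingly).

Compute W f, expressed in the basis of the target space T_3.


E_pi f = -3cos x + 2sin x + (7/2)sin 2x + (7/4)cos 3x
E_pi E_pi f = 3cos x - 2sin x + (7/2)sin 2x - (7/4)cos 3x
D (E_pi ∘ E_pi) f = -2cos x - 3sin x + 7cos 2x + (21/4)sin 3x

the image equals g(x) = -2cos x - 3sin x + 7cos 2x + (21/4)sin 3x


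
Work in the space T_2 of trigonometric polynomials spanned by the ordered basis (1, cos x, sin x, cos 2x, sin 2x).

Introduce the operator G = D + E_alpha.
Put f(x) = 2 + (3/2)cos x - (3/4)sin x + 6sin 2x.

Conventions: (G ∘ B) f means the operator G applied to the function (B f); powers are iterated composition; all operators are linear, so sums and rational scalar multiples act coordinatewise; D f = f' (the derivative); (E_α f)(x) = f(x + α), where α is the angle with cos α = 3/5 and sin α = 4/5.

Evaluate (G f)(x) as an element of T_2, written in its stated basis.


D f = -(3/4)cos x - (3/2)sin x + 12cos 2x
E_alpha f = 2 + (3/10)cos x - (33/20)sin x + (144/25)cos 2x - (42/25)sin 2x
(D + E_alpha) f = 2 - (9/20)cos x - (63/20)sin x + (444/25)cos 2x - (42/25)sin 2x

g(x) = 2 - (9/20)cos x - (63/20)sin x + (444/25)cos 2x - (42/25)sin 2x


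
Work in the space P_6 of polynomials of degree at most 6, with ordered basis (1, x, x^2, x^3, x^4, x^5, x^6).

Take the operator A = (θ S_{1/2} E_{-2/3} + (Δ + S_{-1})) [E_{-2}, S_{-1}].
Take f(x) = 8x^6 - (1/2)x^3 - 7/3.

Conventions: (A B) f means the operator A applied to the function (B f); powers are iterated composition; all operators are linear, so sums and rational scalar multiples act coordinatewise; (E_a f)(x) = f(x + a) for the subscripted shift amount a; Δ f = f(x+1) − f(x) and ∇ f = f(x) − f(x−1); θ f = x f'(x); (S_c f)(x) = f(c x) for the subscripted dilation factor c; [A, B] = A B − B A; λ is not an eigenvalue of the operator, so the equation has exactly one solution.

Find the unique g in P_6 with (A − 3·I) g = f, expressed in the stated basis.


write g with unknown coordinates in the stated basis and equate coefficients in (A − 3·I) g = f
solving from the highest basis element down gives g = -(8/3)x^6 - 18x^5 - (550/9)x^4 - (26591/54)x^3 - (313639/81)x^2 - (643564/81)x - 984281/243
check: A g = -54x^5 - (550/3)x^4 - (13300/9)x^3 - (313639/27)x^2 - (643564/27)x - 984470/81
so A g − 3·g = 8x^6 - (1/2)x^3 - 7/3 = f ✓

the result is g(x) = -(8/3)x^6 - 18x^5 - (550/9)x^4 - (26591/54)x^3 - (313639/81)x^2 - (643564/81)x - 984281/243


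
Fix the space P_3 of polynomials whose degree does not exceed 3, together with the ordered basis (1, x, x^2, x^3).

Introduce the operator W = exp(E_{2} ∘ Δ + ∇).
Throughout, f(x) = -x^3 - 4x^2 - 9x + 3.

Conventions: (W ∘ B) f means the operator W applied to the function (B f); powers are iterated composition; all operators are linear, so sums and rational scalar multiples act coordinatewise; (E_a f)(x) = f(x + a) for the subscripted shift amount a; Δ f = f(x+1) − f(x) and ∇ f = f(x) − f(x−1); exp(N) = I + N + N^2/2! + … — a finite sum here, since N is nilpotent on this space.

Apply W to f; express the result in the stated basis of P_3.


the image equals g(x) = -x^3 - 10x^2 - 49x - 99

order-1 term: -6x^2 - 28x - 54
order-2 term: -12x - 40
order-3 term: -8
the series for exp(E_{2} ∘ Δ + ∇) f terminates at order 3
exp(E_{2} ∘ Δ + ∇) f = -x^3 - 10x^2 - 49x - 99


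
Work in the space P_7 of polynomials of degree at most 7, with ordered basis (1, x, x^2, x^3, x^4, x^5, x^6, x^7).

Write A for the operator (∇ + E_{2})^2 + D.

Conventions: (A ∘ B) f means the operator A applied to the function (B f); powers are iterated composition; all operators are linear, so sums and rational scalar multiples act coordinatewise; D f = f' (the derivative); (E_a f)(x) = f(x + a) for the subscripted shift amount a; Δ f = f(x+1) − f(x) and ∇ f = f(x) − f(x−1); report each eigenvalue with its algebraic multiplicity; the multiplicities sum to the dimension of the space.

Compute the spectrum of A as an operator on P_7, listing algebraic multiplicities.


λ = 1 (multiplicity 8)

image of 1: 1
image of x: x + 7
image of x^2: x^2 + 14x + 24
image of x^3: x^3 + 21x^2 + 72x + 72
image of x^4: x^4 + 28x^3 + 144x^2 + 288x + 300
image of x^5: x^5 + 35x^4 + 240x^3 + 720x^2 + 1500x + 1056
image of x^6: x^6 + 42x^5 + 360x^4 + 1440x^3 + 4500x^2 + 6336x + 4284
image of x^7: x^7 + 49x^6 + 504x^5 + 2520x^4 + 10500x^3 + 22176x^2 + 29988x + 16512
the matrix is upper triangular; its diagonal is (1, 1, 1, 1, 1, 1, 1, 1)
for a triangular matrix the eigenvalues are the diagonal entries, with algebraic multiplicity their repetition count


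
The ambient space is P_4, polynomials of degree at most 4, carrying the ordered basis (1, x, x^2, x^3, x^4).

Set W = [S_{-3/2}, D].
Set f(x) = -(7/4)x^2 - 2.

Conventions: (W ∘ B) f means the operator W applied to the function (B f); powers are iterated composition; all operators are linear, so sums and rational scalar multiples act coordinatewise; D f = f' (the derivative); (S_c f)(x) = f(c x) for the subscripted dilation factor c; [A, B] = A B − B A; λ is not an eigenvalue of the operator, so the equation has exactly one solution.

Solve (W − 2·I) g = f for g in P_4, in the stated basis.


the result is g(x) = (7/8)x^2 - (105/32)x - 397/128

write g with unknown coordinates in the stated basis and equate coefficients in (W − 2·I) g = f
solving from the highest basis element down gives g = (7/8)x^2 - (105/32)x - 397/128
check: W g = -(105/16)x - 525/64
so W g − 2·g = -(7/4)x^2 - 2 = f ✓


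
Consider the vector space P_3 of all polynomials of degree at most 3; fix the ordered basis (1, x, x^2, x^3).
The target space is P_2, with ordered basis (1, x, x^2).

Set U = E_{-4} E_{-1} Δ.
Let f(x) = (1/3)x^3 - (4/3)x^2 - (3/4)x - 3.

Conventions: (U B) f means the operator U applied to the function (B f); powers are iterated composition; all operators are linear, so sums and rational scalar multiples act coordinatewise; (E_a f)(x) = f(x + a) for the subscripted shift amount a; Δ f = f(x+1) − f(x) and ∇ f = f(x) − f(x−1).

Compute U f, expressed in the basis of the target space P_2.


the result is g(x) = x^2 - (35/3)x + 379/12

Δ f = x^2 - (5/3)x - 7/4
E_{-1} Δ f = x^2 - (11/3)x + 11/12
E_{-4} E_{-1} Δ f = x^2 - (35/3)x + 379/12


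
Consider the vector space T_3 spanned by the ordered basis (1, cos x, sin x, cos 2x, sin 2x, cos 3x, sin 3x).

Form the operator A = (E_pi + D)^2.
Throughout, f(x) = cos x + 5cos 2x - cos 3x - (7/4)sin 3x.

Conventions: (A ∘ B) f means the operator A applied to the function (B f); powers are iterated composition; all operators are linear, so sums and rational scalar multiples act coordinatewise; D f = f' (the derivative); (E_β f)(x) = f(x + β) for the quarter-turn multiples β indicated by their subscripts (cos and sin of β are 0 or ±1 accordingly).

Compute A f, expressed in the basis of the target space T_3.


g(x) = 2sin x - 15cos 2x - 20sin 2x + (37/2)cos 3x + 8sin 3x

E_pi f = -cos x + 5cos 2x + cos 3x + (7/4)sin 3x
D f = -sin x - 10sin 2x - (21/4)cos 3x + 3sin 3x
(E_pi + D) f = -cos x - sin x + 5cos 2x - 10sin 2x - (17/4)cos 3x + (19/4)sin 3x
E_pi (E_pi + D) f = cos x + sin x + 5cos 2x - 10sin 2x + (17/4)cos 3x - (19/4)sin 3x
D (E_pi + D) f = -cos x + sin x - 20cos 2x - 10sin 2x + (57/4)cos 3x + (51/4)sin 3x
(E_pi + D) (E_pi + D) f = 2sin x - 15cos 2x - 20sin 2x + (37/2)cos 3x + 8sin 3x


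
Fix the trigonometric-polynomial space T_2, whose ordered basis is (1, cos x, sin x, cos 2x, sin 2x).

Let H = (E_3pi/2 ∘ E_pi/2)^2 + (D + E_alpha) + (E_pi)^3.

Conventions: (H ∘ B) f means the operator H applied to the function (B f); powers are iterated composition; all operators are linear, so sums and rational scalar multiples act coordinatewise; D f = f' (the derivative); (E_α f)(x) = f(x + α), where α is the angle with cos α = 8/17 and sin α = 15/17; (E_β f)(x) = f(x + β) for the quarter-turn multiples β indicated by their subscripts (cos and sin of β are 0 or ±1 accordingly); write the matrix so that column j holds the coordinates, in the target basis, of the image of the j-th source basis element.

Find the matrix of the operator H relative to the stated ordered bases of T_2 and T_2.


image of 1: 3
image of cos x: (8/17)cos x - (32/17)sin x
image of sin x: (32/17)cos x + (8/17)sin x
image of cos 2x: (417/289)cos 2x - (818/289)sin 2x
image of sin 2x: (818/289)cos 2x + (417/289)sin 2x
each image's coordinates form column j of the matrix

the matrix is [[3, 0, 0, 0, 0]; [0, 8/17, 32/17, 0, 0]; [0, -32/17, 8/17, 0, 0]; [0, 0, 0, 417/289, 818/289]; [0, 0, 0, -818/289, 417/289]] (rows listed top to bottom)


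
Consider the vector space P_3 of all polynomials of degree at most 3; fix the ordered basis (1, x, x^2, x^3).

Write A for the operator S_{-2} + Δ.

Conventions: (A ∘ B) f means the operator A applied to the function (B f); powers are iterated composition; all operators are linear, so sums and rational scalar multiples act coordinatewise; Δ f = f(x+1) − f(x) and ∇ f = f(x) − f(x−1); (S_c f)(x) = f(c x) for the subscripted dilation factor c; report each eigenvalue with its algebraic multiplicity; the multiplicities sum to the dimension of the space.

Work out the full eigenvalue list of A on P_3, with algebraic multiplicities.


λ = -8 (multiplicity 1), λ = -2 (multiplicity 1), λ = 1 (multiplicity 1), λ = 4 (multiplicity 1)

image of 1: 1
image of x: -2x + 1
image of x^2: 4x^2 + 2x + 1
image of x^3: -8x^3 + 3x^2 + 3x + 1
the matrix is upper triangular; its diagonal is (1, -2, 4, -8)
for a triangular matrix the eigenvalues are the diagonal entries, with algebraic multiplicity their repetition count


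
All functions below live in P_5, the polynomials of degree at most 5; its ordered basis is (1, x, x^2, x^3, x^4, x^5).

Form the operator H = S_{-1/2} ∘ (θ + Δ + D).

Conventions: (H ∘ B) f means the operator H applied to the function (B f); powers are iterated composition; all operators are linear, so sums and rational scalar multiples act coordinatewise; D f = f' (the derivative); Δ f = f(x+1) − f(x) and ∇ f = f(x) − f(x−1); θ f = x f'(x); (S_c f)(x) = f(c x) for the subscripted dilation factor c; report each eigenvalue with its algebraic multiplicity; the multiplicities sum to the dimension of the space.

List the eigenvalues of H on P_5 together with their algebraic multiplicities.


image of 1: 0
image of x: -(1/2)x + 2
image of x^2: (1/2)x^2 - 2x + 1
image of x^3: -(3/8)x^3 + (3/2)x^2 - (3/2)x + 1
image of x^4: (1/4)x^4 - x^3 + (3/2)x^2 - 2x + 1
image of x^5: -(5/32)x^5 + (5/8)x^4 - (5/4)x^3 + (5/2)x^2 - (5/2)x + 1
the matrix is upper triangular; its diagonal is (0, -1/2, 1/2, -3/8, 1/4, -5/32)
for a triangular matrix the eigenvalues are the diagonal entries, with algebraic multiplicity their repetition count

λ = -1/2 (multiplicity 1), λ = -3/8 (multiplicity 1), λ = -5/32 (multiplicity 1), λ = 0 (multiplicity 1), λ = 1/4 (multiplicity 1), λ = 1/2 (multiplicity 1)


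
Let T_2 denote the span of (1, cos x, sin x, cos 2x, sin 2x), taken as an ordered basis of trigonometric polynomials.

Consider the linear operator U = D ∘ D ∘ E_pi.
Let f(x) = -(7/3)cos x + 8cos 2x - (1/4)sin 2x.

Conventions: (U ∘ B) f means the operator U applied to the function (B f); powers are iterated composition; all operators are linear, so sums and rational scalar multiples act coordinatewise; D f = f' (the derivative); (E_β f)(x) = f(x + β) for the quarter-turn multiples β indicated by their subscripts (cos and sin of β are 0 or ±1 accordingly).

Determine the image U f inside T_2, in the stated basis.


E_pi f = (7/3)cos x + 8cos 2x - (1/4)sin 2x
D E_pi f = -(7/3)sin x - (1/2)cos 2x - 16sin 2x
D D E_pi f = -(7/3)cos x - 32cos 2x + sin 2x

g(x) = -(7/3)cos x - 32cos 2x + sin 2x


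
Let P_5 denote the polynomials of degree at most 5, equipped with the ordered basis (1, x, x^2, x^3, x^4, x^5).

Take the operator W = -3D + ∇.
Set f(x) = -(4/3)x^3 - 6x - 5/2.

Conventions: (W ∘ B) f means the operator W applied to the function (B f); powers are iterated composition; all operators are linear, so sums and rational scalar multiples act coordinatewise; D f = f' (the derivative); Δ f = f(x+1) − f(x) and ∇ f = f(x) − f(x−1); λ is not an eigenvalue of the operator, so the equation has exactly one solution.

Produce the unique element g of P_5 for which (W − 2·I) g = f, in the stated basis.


write g with unknown coordinates in the stated basis and equate coefficients in (W − 2·I) g = f
solving from the highest basis element down gives g = (2/3)x^3 - 2x^2 + 6x - 41/12
check: W g = -4x^2 + 6x - 28/3
so W g − 2·g = -(4/3)x^3 - 6x - 5/2 = f ✓

the result is g(x) = (2/3)x^3 - 2x^2 + 6x - 41/12


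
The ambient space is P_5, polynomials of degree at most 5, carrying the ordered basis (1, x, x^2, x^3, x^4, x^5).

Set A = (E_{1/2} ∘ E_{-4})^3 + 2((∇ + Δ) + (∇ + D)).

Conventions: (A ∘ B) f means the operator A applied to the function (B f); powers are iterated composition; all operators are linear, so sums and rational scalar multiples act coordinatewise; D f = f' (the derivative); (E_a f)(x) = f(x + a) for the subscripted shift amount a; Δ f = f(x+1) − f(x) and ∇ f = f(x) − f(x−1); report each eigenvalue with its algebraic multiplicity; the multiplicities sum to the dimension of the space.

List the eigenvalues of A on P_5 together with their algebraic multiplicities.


image of 1: 1
image of x: x - 5/2
image of x^2: x^2 - 5x + 433/4
image of x^3: x^3 - (15/2)x^2 + (1299/4)x - 9213/8
image of x^4: x^4 - 10x^3 + (1299/2)x^2 - (9213/2)x + 194449/16
image of x^5: x^5 - (25/2)x^4 + (2165/2)x^3 - (46065/4)x^2 + (972245/16)x - 4083909/32
the matrix is upper triangular; its diagonal is (1, 1, 1, 1, 1, 1)
for a triangular matrix the eigenvalues are the diagonal entries, with algebraic multiplicity their repetition count

λ = 1 (multiplicity 6)


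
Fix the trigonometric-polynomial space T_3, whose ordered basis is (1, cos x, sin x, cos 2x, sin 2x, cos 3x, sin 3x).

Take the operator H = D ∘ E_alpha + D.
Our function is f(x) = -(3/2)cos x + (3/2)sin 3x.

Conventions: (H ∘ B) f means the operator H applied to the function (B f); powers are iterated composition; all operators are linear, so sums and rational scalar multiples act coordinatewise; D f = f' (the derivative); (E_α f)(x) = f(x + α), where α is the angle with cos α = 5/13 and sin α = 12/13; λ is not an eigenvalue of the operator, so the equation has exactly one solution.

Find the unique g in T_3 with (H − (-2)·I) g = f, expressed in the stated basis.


g(x) = -(21/40)cos x - (27/40)sin x - (729/21640)cos 3x + (10317/21640)sin 3x

write g with unknown coordinates in the stated basis and equate coefficients in (H − (-2)·I) g = f
solving from the highest basis element down gives g = -(21/40)cos x - (27/40)sin x - (729/21640)cos 3x + (10317/21640)sin 3x
check: H g = -(9/20)cos x + (27/20)sin x + (729/10820)cos 3x + (5913/10820)sin 3x
so H g − (-2)·g = -(3/2)cos x + (3/2)sin 3x = f ✓


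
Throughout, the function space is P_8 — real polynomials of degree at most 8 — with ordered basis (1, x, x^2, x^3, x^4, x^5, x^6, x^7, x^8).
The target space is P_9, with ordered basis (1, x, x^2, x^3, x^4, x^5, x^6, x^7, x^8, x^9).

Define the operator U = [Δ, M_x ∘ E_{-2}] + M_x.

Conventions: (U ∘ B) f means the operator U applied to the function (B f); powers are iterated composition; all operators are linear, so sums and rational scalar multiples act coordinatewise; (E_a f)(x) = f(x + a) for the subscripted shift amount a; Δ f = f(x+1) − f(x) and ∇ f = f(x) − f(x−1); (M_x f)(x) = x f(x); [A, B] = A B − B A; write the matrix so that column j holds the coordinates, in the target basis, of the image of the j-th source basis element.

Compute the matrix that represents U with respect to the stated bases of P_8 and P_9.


image of 1: x + 1
image of x: x^2 + x - 1
image of x^2: x^3 + x^2 - 2x + 1
image of x^3: x^4 + x^3 - 3x^2 + 3x - 1
image of x^4: x^5 + x^4 - 4x^3 + 6x^2 - 4x + 1
image of x^5: x^6 + x^5 - 5x^4 + 10x^3 - 10x^2 + 5x - 1
image of x^6: x^7 + x^6 - 6x^5 + 15x^4 - 20x^3 + 15x^2 - 6x + 1
image of x^7: x^8 + x^7 - 7x^6 + 21x^5 - 35x^4 + 35x^3 - 21x^2 + 7x - 1
image of x^8: x^9 + x^8 - 8x^7 + 28x^6 - 56x^5 + 70x^4 - 56x^3 + 28x^2 - 8x + 1
each image's coordinates form column j of the matrix

the matrix is [[1, -1, 1, -1, 1, -1, 1, -1, 1]; [1, 1, -2, 3, -4, 5, -6, 7, -8]; [0, 1, 1, -3, 6, -10, 15, -21, 28]; [0, 0, 1, 1, -4, 10, -20, 35, -56]; [0, 0, 0, 1, 1, -5, 15, -35, 70]; [0, 0, 0, 0, 1, 1, -6, 21, -56]; [0, 0, 0, 0, 0, 1, 1, -7, 28]; [0, 0, 0, 0, 0, 0, 1, 1, -8]; [0, 0, 0, 0, 0, 0, 0, 1, 1]; [0, 0, 0, 0, 0, 0, 0, 0, 1]] (rows listed top to bottom)


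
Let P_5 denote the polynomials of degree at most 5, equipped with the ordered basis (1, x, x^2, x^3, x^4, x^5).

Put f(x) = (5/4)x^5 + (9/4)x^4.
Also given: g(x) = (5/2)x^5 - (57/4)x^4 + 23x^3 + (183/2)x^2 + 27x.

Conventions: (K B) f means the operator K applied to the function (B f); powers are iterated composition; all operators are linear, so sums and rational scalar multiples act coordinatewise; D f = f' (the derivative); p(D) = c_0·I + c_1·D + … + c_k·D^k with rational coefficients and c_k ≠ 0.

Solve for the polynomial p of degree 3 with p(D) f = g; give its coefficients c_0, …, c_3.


p(D) = 2·I − 3·D + 2·D^2 + (1/2)·D^3, i.e. c_0 = 2, c_1 = -3, c_2 = 2, c_3 = 1/2

D^0 f = (5/4)x^5 + (9/4)x^4
D^1 f = (25/4)x^4 + 9x^3
D^2 f = 25x^3 + 27x^2
D^3 f = 75x^2 + 54x
matching coefficients of g against c_0 f + c_1 Df + … from the top degree down determines the c_i
solution: c_0 = 2, c_1 = -3, c_2 = 2, c_3 = 1/2


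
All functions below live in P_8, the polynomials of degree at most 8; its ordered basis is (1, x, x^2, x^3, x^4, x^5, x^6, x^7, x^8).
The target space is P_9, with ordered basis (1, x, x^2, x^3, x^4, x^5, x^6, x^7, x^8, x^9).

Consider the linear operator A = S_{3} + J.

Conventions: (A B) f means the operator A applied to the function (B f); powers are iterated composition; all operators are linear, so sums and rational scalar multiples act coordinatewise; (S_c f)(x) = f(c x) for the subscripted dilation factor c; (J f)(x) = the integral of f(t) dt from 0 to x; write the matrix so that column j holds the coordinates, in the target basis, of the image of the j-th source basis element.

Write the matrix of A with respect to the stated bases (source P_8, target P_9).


the matrix is [[1, 0, 0, 0, 0, 0, 0, 0, 0]; [1, 3, 0, 0, 0, 0, 0, 0, 0]; [0, 1/2, 9, 0, 0, 0, 0, 0, 0]; [0, 0, 1/3, 27, 0, 0, 0, 0, 0]; [0, 0, 0, 1/4, 81, 0, 0, 0, 0]; [0, 0, 0, 0, 1/5, 243, 0, 0, 0]; [0, 0, 0, 0, 0, 1/6, 729, 0, 0]; [0, 0, 0, 0, 0, 0, 1/7, 2187, 0]; [0, 0, 0, 0, 0, 0, 0, 1/8, 6561]; [0, 0, 0, 0, 0, 0, 0, 0, 1/9]] (rows listed top to bottom)

image of 1: x + 1
image of x: (1/2)x^2 + 3x
image of x^2: (1/3)x^3 + 9x^2
image of x^3: (1/4)x^4 + 27x^3
image of x^4: (1/5)x^5 + 81x^4
image of x^5: (1/6)x^6 + 243x^5
image of x^6: (1/7)x^7 + 729x^6
image of x^7: (1/8)x^8 + 2187x^7
image of x^8: (1/9)x^9 + 6561x^8
each image's coordinates form column j of the matrix


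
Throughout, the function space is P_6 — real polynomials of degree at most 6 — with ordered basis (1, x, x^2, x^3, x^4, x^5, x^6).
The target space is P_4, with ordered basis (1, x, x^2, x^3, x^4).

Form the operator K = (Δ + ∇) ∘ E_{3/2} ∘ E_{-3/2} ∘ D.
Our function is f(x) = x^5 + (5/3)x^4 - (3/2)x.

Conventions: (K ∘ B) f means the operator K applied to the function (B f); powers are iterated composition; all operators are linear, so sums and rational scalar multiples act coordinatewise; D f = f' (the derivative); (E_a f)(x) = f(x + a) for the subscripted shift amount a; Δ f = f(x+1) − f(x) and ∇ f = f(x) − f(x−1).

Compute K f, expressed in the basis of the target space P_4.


the result is g(x) = 40x^3 + 40x^2 + 40x + 40/3

D f = 5x^4 + (20/3)x^3 - 3/2
E_{-3/2} D f = 5x^4 - (70/3)x^3 + (75/2)x^2 - (45/2)x + 21/16
E_{3/2} E_{-3/2} D f = 5x^4 + (20/3)x^3 - 3/2
Δ (E_{3/2} ∘ E_{-3/2} ∘ D) f = 20x^3 + 50x^2 + 40x + 35/3
∇ (E_{3/2} ∘ E_{-3/2} ∘ D) f = 20x^3 - 10x^2 + 5/3
(Δ + ∇) (E_{3/2} ∘ E_{-3/2} ∘ D) f = 40x^3 + 40x^2 + 40x + 40/3


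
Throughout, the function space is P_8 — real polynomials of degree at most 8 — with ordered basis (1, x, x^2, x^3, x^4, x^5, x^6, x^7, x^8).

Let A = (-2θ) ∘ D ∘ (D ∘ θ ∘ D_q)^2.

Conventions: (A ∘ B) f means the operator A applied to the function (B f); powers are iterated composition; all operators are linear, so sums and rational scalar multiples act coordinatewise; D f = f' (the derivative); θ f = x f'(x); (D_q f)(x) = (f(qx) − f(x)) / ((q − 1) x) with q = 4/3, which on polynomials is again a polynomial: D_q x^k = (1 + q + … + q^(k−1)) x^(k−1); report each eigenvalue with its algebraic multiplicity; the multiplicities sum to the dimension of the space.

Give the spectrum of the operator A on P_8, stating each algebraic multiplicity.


image of 1: 0
image of x: 0
image of x^2: 0
image of x^3: 0
image of x^4: 0
image of x^5: 0
image of x^6: -(58922500/729)x
image of x^7: -(2838491392/2187)x^2
image of x^8: -(1945974485000/177147)x^3
the matrix is upper triangular; its diagonal is (0, 0, 0, 0, 0, 0, 0, 0, 0)
for a triangular matrix the eigenvalues are the diagonal entries, with algebraic multiplicity their repetition count

λ = 0 (multiplicity 9)


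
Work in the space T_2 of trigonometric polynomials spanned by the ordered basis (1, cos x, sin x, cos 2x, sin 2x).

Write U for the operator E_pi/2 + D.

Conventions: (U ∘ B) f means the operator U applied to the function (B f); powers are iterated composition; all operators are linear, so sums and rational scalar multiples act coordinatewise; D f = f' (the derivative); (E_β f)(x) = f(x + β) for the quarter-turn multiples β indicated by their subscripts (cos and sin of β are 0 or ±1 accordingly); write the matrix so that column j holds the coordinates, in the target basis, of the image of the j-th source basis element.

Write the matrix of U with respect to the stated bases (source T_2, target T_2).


image of 1: 1
image of cos x: -2sin x
image of sin x: 2cos x
image of cos 2x: -cos 2x - 2sin 2x
image of sin 2x: 2cos 2x - sin 2x
each image's coordinates form column j of the matrix

the matrix is [[1, 0, 0, 0, 0]; [0, 0, 2, 0, 0]; [0, -2, 0, 0, 0]; [0, 0, 0, -1, 2]; [0, 0, 0, -2, -1]] (rows listed top to bottom)


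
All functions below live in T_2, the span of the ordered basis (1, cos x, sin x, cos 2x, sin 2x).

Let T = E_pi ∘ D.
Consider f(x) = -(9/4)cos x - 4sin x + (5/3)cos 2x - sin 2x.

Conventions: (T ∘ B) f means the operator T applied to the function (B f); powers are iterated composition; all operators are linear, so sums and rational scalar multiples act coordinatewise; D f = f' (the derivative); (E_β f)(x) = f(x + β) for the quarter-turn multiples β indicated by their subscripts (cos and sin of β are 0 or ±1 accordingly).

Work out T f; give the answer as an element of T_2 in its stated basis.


g(x) = 4cos x - (9/4)sin x - 2cos 2x - (10/3)sin 2x

D f = -4cos x + (9/4)sin x - 2cos 2x - (10/3)sin 2x
E_pi D f = 4cos x - (9/4)sin x - 2cos 2x - (10/3)sin 2x


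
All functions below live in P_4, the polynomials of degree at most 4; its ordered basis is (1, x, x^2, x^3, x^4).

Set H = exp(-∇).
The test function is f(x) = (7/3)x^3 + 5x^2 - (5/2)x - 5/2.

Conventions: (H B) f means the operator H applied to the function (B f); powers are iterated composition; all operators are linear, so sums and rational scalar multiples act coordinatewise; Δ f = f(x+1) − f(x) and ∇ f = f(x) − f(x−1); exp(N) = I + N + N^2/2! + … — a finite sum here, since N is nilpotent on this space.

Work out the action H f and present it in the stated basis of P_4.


order-1 term: -7x^2 - 3x + 31/6
order-2 term: 7x - 2
order-3 term: -7/3
the series for exp(-∇) f terminates at order 3
exp(-∇) f = (7/3)x^3 - 2x^2 + (3/2)x - 5/3

the result is g(x) = (7/3)x^3 - 2x^2 + (3/2)x - 5/3


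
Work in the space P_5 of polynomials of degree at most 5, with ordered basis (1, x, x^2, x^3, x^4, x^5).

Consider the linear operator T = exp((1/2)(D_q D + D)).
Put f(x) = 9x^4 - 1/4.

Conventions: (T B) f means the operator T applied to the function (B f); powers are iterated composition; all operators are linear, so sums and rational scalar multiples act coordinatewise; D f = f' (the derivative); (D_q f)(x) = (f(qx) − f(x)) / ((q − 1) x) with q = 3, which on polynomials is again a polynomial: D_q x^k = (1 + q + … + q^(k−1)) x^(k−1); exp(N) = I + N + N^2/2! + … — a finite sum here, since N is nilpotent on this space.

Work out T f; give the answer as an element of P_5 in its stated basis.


order-1 term: 18x^3 + 234x^2
order-2 term: (27/2)x^2 + 171x + 117
order-3 term: (9/2)x + 33
order-4 term: 9/16
the series for exp((1/2)(D_q D + D)) f terminates at order 4
exp((1/2)(D_q D + D)) f = 9x^4 + 18x^3 + (495/2)x^2 + (351/2)x + 2405/16

g(x) = 9x^4 + 18x^3 + (495/2)x^2 + (351/2)x + 2405/16


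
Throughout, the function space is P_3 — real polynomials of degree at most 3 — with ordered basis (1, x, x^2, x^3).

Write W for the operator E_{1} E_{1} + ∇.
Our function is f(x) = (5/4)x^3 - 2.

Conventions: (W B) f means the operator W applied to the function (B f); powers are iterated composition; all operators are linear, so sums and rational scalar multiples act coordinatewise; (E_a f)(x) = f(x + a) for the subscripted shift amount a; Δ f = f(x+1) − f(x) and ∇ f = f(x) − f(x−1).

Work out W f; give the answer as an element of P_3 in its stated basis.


E_{1} f = (5/4)x^3 + (15/4)x^2 + (15/4)x - 3/4
E_{1} E_{1} f = (5/4)x^3 + (15/2)x^2 + 15x + 8
∇ f = (15/4)x^2 - (15/4)x + 5/4
(E_{1} E_{1} + ∇) f = (5/4)x^3 + (45/4)x^2 + (45/4)x + 37/4

the image equals g(x) = (5/4)x^3 + (45/4)x^2 + (45/4)x + 37/4


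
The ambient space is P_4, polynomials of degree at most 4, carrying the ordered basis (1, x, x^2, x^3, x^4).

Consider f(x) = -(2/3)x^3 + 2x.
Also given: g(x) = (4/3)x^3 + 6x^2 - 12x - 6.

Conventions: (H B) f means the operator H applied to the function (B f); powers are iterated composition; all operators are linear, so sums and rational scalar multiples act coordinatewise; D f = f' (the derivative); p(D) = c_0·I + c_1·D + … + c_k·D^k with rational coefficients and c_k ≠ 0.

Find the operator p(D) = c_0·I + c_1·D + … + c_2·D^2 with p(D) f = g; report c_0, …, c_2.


D^0 f = -(2/3)x^3 + 2x
D^1 f = -2x^2 + 2
D^2 f = -4x
matching coefficients of g against c_0 f + c_1 Df + … from the top degree down determines the c_i
solution: c_0 = -2, c_1 = -3, c_2 = 2

c_0 = -2, c_1 = -3, c_2 = 2


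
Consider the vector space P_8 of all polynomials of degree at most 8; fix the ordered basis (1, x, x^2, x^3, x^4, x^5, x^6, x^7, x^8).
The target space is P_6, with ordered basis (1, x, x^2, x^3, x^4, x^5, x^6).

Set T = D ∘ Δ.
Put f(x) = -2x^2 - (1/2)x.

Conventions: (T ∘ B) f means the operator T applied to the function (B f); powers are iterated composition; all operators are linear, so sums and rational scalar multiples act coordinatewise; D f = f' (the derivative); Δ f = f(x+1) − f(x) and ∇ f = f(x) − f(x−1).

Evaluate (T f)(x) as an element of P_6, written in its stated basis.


Δ f = -4x - 5/2
D Δ f = -4

the result is g(x) = -4


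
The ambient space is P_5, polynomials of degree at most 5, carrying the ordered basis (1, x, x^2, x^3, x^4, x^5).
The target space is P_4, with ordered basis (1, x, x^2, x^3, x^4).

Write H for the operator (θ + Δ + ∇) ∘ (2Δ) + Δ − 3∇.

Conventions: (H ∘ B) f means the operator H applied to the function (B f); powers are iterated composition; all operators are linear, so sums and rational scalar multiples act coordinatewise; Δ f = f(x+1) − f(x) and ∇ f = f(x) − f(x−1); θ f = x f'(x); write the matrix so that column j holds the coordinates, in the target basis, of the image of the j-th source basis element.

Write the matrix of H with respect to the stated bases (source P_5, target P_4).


the matrix is [[0, -2, 12, 10, 36, 58]; [0, 0, 0, 42, 48, 190]; [0, 0, 0, 6, 96, 140]; [0, 0, 0, 0, 16, 180]; [0, 0, 0, 0, 0, 30]] (rows listed top to bottom)

image of 1: 0
image of x: -2
image of x^2: 12
image of x^3: 6x^2 + 42x + 10
image of x^4: 16x^3 + 96x^2 + 48x + 36
image of x^5: 30x^4 + 180x^3 + 140x^2 + 190x + 58
each image's coordinates form column j of the matrix


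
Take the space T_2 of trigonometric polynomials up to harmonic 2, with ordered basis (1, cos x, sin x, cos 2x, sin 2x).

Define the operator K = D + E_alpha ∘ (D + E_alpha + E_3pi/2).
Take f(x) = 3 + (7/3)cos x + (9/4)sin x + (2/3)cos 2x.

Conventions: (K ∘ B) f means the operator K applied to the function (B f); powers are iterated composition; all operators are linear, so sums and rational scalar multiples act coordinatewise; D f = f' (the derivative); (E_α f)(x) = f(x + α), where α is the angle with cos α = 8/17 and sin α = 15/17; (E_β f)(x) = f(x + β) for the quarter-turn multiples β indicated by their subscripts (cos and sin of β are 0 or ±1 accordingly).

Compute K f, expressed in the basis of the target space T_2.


D f = (9/4)cos x - (7/3)sin x - (4/3)sin 2x
D f = (9/4)cos x - (7/3)sin x - (4/3)sin 2x
E_alpha f = 3 + (37/12)cos x - sin x - (322/867)cos 2x - (160/289)sin 2x
E_3pi/2 f = 3 - (9/4)cos x + (7/3)sin x - (2/3)cos 2x
(D + E_alpha + E_3pi/2) f = 6 + (37/12)cos x - sin x - (300/289)cos 2x - (1636/867)sin 2x
E_alpha (D + E_alpha + E_3pi/2) f = 6 + (29/51)cos x - (217/68)sin x - (82580/83521)cos 2x + (479396/250563)sin 2x
(D + E_alpha ∘ (D + E_alpha + E_3pi/2)) f = 6 + (575/204)cos x - (1127/204)sin x - (82580/83521)cos 2x + (145312/250563)sin 2x

g(x) = 6 + (575/204)cos x - (1127/204)sin x - (82580/83521)cos 2x + (145312/250563)sin 2x


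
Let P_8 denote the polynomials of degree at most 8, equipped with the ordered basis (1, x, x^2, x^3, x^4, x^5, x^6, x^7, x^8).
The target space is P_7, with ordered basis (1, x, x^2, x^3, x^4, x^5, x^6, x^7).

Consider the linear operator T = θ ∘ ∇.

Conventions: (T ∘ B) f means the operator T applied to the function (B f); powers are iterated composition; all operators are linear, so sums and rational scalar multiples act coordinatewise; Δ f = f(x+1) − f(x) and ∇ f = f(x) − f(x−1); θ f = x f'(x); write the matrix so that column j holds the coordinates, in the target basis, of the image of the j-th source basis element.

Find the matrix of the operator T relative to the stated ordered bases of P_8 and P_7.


image of 1: 0
image of x: 0
image of x^2: 2x
image of x^3: 6x^2 - 3x
image of x^4: 12x^3 - 12x^2 + 4x
image of x^5: 20x^4 - 30x^3 + 20x^2 - 5x
image of x^6: 30x^5 - 60x^4 + 60x^3 - 30x^2 + 6x
image of x^7: 42x^6 - 105x^5 + 140x^4 - 105x^3 + 42x^2 - 7x
image of x^8: 56x^7 - 168x^6 + 280x^5 - 280x^4 + 168x^3 - 56x^2 + 8x
each image's coordinates form column j of the matrix

the matrix is [[0, 0, 0, 0, 0, 0, 0, 0, 0]; [0, 0, 2, -3, 4, -5, 6, -7, 8]; [0, 0, 0, 6, -12, 20, -30, 42, -56]; [0, 0, 0, 0, 12, -30, 60, -105, 168]; [0, 0, 0, 0, 0, 20, -60, 140, -280]; [0, 0, 0, 0, 0, 0, 30, -105, 280]; [0, 0, 0, 0, 0, 0, 0, 42, -168]; [0, 0, 0, 0, 0, 0, 0, 0, 56]] (rows listed top to bottom)


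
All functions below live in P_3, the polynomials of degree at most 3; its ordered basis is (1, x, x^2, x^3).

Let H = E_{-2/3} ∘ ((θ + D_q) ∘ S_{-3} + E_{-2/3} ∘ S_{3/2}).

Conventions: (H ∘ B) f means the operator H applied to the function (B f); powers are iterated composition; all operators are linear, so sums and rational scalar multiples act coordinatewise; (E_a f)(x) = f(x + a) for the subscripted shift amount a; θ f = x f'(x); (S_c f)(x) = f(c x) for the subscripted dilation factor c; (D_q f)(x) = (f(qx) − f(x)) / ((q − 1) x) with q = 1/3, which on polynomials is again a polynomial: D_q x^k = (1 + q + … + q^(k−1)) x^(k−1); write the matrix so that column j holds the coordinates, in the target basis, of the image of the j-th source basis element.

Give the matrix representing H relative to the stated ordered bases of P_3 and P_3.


the matrix is [[1, -3, 4, -4/3]; [0, -3/2, -18, -38]; [0, 0, 81/4, 219/2]; [0, 0, 0, -621/8]] (rows listed top to bottom)

image of 1: 1
image of x: -(3/2)x - 3
image of x^2: (81/4)x^2 - 18x + 4
image of x^3: -(621/8)x^3 + (219/2)x^2 - 38x - 4/3
each image's coordinates form column j of the matrix


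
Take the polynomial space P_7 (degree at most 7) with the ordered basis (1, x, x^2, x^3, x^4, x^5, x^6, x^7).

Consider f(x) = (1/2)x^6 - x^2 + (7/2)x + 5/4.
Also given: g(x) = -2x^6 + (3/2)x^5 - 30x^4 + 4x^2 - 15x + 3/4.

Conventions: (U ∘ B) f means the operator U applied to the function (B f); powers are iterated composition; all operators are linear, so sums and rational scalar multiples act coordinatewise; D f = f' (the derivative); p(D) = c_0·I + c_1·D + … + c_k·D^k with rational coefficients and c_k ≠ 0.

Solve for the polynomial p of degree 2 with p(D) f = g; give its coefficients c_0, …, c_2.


c_0 = -4, c_1 = 1/2, c_2 = -2

D^0 f = (1/2)x^6 - x^2 + (7/2)x + 5/4
D^1 f = 3x^5 - 2x + 7/2
D^2 f = 15x^4 - 2
matching coefficients of g against c_0 f + c_1 Df + … from the top degree down determines the c_i
solution: c_0 = -4, c_1 = 1/2, c_2 = -2


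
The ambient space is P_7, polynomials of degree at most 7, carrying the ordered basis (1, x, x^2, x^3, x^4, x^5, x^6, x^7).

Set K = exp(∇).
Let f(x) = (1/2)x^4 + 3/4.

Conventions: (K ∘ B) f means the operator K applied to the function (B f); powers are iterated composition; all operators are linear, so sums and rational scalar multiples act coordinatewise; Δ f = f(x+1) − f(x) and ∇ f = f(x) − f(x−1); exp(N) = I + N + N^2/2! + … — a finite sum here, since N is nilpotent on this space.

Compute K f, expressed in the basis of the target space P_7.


the result is g(x) = (1/2)x^4 + 2x^3 - 2x + 5/4

order-1 term: 2x^3 - 3x^2 + 2x - 1/2
order-2 term: 3x^2 - 6x + 7/2
order-3 term: 2x - 3
order-4 term: 1/2
the series for exp(∇) f terminates at order 4
exp(∇) f = (1/2)x^4 + 2x^3 - 2x + 5/4


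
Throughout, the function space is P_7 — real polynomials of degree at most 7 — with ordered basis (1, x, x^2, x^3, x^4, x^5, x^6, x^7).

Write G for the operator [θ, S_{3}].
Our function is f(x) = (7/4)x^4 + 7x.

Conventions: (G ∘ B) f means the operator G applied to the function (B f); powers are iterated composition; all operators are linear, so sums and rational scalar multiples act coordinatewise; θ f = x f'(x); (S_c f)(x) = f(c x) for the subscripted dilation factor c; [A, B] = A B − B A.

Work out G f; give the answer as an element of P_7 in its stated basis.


the image equals g(x) = 0

S_{3} f = (567/4)x^4 + 21x
θ S_{3} f = 567x^4 + 21x
θ f = 7x^4 + 7x
S_{3} θ f = 567x^4 + 21x
[θ, S_{3}] f = 0


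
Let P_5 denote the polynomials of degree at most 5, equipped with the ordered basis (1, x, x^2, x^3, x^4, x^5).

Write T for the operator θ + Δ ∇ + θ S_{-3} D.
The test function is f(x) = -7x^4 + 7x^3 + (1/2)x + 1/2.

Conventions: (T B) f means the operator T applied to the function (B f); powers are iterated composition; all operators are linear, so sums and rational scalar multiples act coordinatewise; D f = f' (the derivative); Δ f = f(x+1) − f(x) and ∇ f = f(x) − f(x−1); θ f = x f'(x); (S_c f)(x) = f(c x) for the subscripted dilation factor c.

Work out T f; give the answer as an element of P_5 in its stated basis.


g(x) = -28x^4 + 2289x^3 + 294x^2 + (85/2)x - 14

θ f = -28x^4 + 21x^3 + (1/2)x
∇ f = -28x^3 + 63x^2 - 49x + 29/2
Δ ∇ f = -84x^2 + 42x - 14
D f = -28x^3 + 21x^2 + 1/2
S_{-3} D f = 756x^3 + 189x^2 + 1/2
θ S_{-3} D f = 2268x^3 + 378x^2
(θ + Δ ∇ + θ S_{-3} D) f = -28x^4 + 2289x^3 + 294x^2 + (85/2)x - 14
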